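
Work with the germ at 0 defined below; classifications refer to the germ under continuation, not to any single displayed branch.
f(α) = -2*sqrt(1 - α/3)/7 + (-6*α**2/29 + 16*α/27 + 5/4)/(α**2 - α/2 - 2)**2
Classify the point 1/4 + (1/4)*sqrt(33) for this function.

The denominator factor α**2 - α/2 - 2 vanishes at 1/4 + (1/4)*sqrt(33) and appears to the power 2; the numerator there equals 1501/1566 + (383/3132)*sqrt(33), nonzero, and no other factor vanishes.
The branch terms are analytic at this point.
Hence a pole whose order is the multiplicity, 2.

The point is a pole of order 2.


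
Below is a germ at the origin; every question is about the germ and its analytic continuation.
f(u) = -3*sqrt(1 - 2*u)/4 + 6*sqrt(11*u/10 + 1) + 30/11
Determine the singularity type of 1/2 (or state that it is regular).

The term (-3/4)*sqrt(1 - u/(1/2)) has argument 1 - 1/2/(1/2) = 0 at 1/2: a square-root (algebraic, two-sheeted) branch point; the remaining terms are analytic or single-valued there.

The point is an algebraic (square-root) branch point.


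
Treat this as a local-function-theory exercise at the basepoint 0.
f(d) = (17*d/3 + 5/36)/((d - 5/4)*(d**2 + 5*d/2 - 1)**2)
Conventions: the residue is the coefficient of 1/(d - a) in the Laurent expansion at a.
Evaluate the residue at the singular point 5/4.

The residue is 16640/31329.

At the order-1 pole 5/4 set g(d) = (d - (5/4))*f(d) = (17*d/3 + 5/36)/(d**2 + 5*d/2 - 1)**2.
Simple pole: residue = g(a) at a = 5/4, which is 16640/31329.


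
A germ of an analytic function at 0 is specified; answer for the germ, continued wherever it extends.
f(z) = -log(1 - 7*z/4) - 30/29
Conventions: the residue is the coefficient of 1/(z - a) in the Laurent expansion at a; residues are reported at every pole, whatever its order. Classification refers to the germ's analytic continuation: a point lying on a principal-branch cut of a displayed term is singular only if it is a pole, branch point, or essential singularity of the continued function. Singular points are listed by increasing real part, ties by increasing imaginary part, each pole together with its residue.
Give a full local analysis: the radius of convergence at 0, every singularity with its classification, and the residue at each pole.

Branch term (-1)*log(1 - z/(4/7)): its argument vanishes at z = 4/7, a logarithmic branch point, modulus 4/7.
The radius of convergence is the smallest modulus among the singular points: 4/7.

Radius of convergence at 0: 4/7.
At 4/7: a logarithmic branch point.


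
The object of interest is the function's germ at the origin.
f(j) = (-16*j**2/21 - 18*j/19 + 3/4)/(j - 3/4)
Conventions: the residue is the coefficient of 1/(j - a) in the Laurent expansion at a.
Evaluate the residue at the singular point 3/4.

At the order-1 pole 3/4 set g(j) = (j - (3/4))*f(j) = -16*j**2/21 - 18*j/19 + 3/4.
Simple pole: residue = g(a) at a = 3/4, which is -207/532.

The residue is -207/532.


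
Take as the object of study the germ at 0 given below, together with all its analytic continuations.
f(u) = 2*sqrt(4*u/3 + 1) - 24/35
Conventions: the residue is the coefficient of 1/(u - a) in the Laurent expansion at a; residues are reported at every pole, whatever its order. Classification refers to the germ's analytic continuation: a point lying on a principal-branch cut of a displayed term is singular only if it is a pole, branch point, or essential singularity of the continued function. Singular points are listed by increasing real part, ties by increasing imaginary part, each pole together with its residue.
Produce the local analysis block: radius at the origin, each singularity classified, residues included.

Radius of convergence at 0: 3/4.
At -3/4: an algebraic (square-root) branch point.

Branch term (2)*sqrt(1 - u/(-3/4)): its argument vanishes at u = -3/4, a square-root branch point, modulus 3/4.
The radius of convergence is the smallest modulus among the singular points: 3/4.


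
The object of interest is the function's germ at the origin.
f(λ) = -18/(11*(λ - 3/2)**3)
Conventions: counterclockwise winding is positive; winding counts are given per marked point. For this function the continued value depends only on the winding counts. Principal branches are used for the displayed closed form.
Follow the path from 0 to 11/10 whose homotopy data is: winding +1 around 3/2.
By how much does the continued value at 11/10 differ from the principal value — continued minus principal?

The function is rational, hence single-valued: continuing it around any pole returns the same value, so the difference is 0.

Continued minus principal equals 0.


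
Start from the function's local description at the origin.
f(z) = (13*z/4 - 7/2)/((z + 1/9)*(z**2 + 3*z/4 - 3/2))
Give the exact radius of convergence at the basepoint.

Denominator factor (z + 1/9): pole of order 1 at -1/9, modulus 1/9.
Denominator factor (z**2 + 3*z/4 - 3/2): discriminant 105/16, real irrational roots -3/8 + (1/8)*sqrt(105) and -3/8 - (1/8)*sqrt(105); poles of order 1, moduli -3/8 + (1/8)*sqrt(105) and 3/8 + (1/8)*sqrt(105).
The radius of convergence is the smallest modulus among the singular points: 1/9.

The radius of convergence is 1/9.


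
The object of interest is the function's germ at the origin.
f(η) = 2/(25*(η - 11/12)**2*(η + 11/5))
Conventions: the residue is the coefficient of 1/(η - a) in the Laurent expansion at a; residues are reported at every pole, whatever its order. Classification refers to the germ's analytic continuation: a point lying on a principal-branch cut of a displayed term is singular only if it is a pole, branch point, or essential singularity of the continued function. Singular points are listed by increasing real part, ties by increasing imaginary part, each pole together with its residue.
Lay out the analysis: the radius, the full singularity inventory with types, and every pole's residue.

Denominator factor (η - 11/12)^2: pole of order 2 at 11/12, modulus 11/12.
Denominator factor (η + 11/5): pole of order 1 at -11/5, modulus 11/5.
The radius of convergence is the smallest modulus among the singular points: 11/12.
At the order-1 pole -11/5 set g(η) = (η - (-11/5))*f(η) = 2/(25*(η - 11/12)**2).
Simple pole: residue = g(a) at a = -11/5, which is 288/34969.
At the order-2 pole 11/12 set g(η) = (η - (11/12))^2*f(η) = 2/(25*(η + 11/5)).
Order-2 pole: residue = g'(a); g'(11/12) = -288/34969, so the residue is -288/34969.
List the singular points by increasing real part (a conjugate pair: the negative imaginary part first).

Radius of convergence at 0: 11/12.
At -11/5: a pole of order 1; residue 288/34969.
At 11/12: a pole of order 2; residue -288/34969.


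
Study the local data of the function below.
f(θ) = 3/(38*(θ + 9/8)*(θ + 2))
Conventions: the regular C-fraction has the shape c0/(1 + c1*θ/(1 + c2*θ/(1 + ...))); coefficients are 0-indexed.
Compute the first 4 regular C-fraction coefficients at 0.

The regular C-fraction coefficients are [2/57, 25/18, -8/25, 8/25].

Taylor coefficients (expand at 0): a_0 = 2/57, a_1 = -25/513, a_2 = 481/9234, a_3 = -8425/166212.
c0 = a_0 = 2/57. Peel one level at a time: if S = 1 + c*θ/S' with S'(0) = 1, then c is the θ-coefficient of S and S' = c*θ/(S - 1).
S_1 = c0/f = 1 + (25/18)*θ + (4/9)*θ^2 + ...; c1 = 25/18.
S_2 = c1*θ/(S_1 - 1) = 1 + (-8/25)*θ + (64/625)*θ^2 + ...; c2 = -8/25.
S_3 = c2*θ/(S_2 - 1) = 1 + (8/25)*θ + ...; c3 = 8/25.


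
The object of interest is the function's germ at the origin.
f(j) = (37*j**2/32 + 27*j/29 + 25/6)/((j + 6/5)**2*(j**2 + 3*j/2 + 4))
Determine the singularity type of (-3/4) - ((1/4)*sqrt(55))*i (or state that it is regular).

The point is a pole of order 1.

The denominator factor j**2 + 3*j/2 + 4 vanishes at (-3/4) - ((1/4)*sqrt(55))*i and appears to the power 1; the numerator there equals (3211/22272) + ((1491/7424)*sqrt(55))*i, nonzero, and no other factor vanishes.
Hence a pole whose order is the multiplicity, 1.


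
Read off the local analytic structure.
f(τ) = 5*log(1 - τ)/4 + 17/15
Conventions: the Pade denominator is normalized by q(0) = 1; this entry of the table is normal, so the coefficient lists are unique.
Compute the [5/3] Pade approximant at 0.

Taylor coefficients needed (expand at 0): a_0 = 17/15, a_1 = -5/4, a_2 = -5/8, a_3 = -5/12, a_4 = -5/16, a_5 = -1/4, a_6 = -5/24, a_7 = -5/28, a_8 = -5/32.
Write the denominator as Q(τ) = 1 + q1*τ + q2*τ^2 + q3*τ^3. Requiring Q*f - P = O(τ^9) with deg P <= 5 kills the coefficients of τ^6..τ^8 in Q*f:
  τ^6: a_6 + q1*a_5 + q2*a_4 + q3*a_3 = 0, i.e. -5/24 + (-1/4)*q1 + (-5/16)*q2 + (-5/12)*q3 = 0.
  τ^7: a_7 + q1*a_6 + q2*a_5 + q3*a_4 = 0, i.e. -5/28 + (-5/24)*q1 + (-1/4)*q2 + (-5/16)*q3 = 0.
  τ^8: a_8 + q1*a_7 + q2*a_6 + q3*a_5 = 0, i.e. -5/32 + (-5/28)*q1 + (-5/24)*q2 + (-1/4)*q3 = 0.
Solving this linear system: q1 = -15/8, q2 = 15/14, q3 = -5/28.
The numerator is Q*f truncated at degree 5: P0 = a_0 = 17/15; P1 = a_1 + q1*a_0 = -27/8; P2 = a_2 + q1*a_1 + q2*a_0 = 657/224; P3 = a_3 + q1*a_2 + q2*a_1 + q3*a_0 = -151/192; P4 = a_4 + q1*a_3 + q2*a_2 + q3*a_1 = 5/224; P5 = a_5 + q1*a_4 + q2*a_3 + q3*a_2 = 1/896.

The Pade approximant has numerator coefficients [17/15, -27/8, 657/224, -151/192, 5/224, 1/896]; denominator coefficients [1, -15/8, 15/14, -5/28].


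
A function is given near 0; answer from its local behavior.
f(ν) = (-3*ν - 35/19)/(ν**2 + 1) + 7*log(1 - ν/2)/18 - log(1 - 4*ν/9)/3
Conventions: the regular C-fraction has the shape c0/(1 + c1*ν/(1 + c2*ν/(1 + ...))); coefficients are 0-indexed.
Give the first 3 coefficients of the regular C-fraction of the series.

The regular C-fraction coefficients are [-35/19, -893/540, 3802979/1687770].

Taylor coefficients (expand at 0): a_0 = -35/19, a_1 = -329/108, a_2 = 134921/73872.
c0 = a_0 = -35/19. Peel one level at a time: if S = 1 + c*ν/S' with S'(0) = 1, then c is the ν-coefficient of S and S' = c*ν/(S - 1).
S_1 = c0/f = 1 + (-893/540)*ν + (3802979/1020600)*ν^2 + ...; c1 = -893/540.
S_2 = c1*ν/(S_1 - 1) = 1 + (3802979/1687770)*ν + ...; c2 = 3802979/1687770.


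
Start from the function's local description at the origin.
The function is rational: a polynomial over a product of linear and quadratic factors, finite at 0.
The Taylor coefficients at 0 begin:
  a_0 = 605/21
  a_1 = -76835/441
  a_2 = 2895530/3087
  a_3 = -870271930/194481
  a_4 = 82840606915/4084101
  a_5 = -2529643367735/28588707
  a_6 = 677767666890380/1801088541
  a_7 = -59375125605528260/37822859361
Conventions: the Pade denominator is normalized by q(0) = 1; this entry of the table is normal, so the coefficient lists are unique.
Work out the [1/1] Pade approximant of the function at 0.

Taylor coefficients needed (read off): a_0 = 605/21, a_1 = -76835/441, a_2 = 2895530/3087.
Write the denominator as Q(θ) = 1 + q1*θ. Requiring Q*f - P = O(θ^3) with deg P <= 1 kills the coefficients of θ^2..θ^2 in Q*f:
  θ^2: a_2 + q1*a_1 = 0, i.e. 2895530/3087 + (-76835/441)*q1 = 0.
Solving this linear system: q1 = 4786/889.
The numerator is Q*f truncated at degree 1: P0 = a_0 = 605/21; P1 = a_1 + q1*a_0 = -153065/8001.

The Pade approximant has numerator coefficients [605/21, -153065/8001]; denominator coefficients [1, 4786/889].


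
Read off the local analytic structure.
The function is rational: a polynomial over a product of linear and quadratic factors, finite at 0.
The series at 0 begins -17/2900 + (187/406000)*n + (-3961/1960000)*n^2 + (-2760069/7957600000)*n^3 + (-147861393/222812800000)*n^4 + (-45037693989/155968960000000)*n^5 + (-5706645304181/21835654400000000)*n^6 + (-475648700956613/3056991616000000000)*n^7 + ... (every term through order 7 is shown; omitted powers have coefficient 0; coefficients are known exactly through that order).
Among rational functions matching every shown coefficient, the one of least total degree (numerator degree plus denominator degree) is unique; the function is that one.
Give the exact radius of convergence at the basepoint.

The radius of convergence is -9/14 + (1/14)*sqrt(865).

No rational of total degree below 4 reproduces all 8 coefficients; solving the [0/4] Pade equations on them gives f(n) = 17/(29*(n + 5)**2*(n**2 + 9*n/7 - 4)), whose expansion matches every shown term.
Denominator factor (n**2 + 9*n/7 - 4): discriminant 865/49, real irrational roots -9/14 + (1/14)*sqrt(865) and -9/14 - (1/14)*sqrt(865); poles of order 1, moduli -9/14 + (1/14)*sqrt(865) and 9/14 + (1/14)*sqrt(865).
Denominator factor (n + 5)^2: pole of order 2 at -5, modulus 5.
The radius of convergence is the smallest modulus among the singular points: -9/14 + (1/14)*sqrt(865).


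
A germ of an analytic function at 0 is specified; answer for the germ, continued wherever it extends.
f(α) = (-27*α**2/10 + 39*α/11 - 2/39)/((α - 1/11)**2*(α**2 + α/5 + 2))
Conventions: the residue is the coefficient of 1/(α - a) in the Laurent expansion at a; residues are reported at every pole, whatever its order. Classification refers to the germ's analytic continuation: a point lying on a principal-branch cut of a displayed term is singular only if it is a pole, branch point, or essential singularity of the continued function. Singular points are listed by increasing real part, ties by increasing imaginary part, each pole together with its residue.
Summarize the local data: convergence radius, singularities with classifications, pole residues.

Denominator factor (α**2 + α/5 + 2): discriminant -199/25, complex-conjugate roots (-1/10) + ((1/10)*sqrt(199))*i and (-1/10) - ((1/10)*sqrt(199))*i; poles of order 1, moduli sqrt(2) and sqrt(2).
Denominator factor (α - 1/11)^2: pole of order 2 at 1/11, modulus 1/11.
The radius of convergence is the smallest modulus among the singular points: 1/11.
The factor α**2 + α/5 + 2 splits as (α - a)(α - a') with a = (-1/10) - ((1/10)*sqrt(199))*i, a' = (-1/10) + ((1/10)*sqrt(199))*i. At the order-1 pole a set g(α) = (α - a)*f(α) = [(-27*α**2/10 + 39*α/11 - 2/39)/(α - 1/11)**2] / (α - a').
Simple pole: residue = g(a) at a = (-1/10) - ((1/10)*sqrt(199))*i, which is (-58003099/78159952) - ((3641573243/46661491344)*sqrt(199))*i.
The factor α**2 + α/5 + 2 splits as (α - a)(α - a') with a = (-1/10) + ((1/10)*sqrt(199))*i, a' = (-1/10) - ((1/10)*sqrt(199))*i. At the order-1 pole a set g(α) = (α - a)*f(α) = [(-27*α**2/10 + 39*α/11 - 2/39)/(α - 1/11)**2] / (α - a').
Simple pole: residue = g(a) at a = (-1/10) + ((1/10)*sqrt(199))*i, which is (-58003099/78159952) + ((3641573243/46661491344)*sqrt(199))*i.
At the order-2 pole 1/11 set g(α) = (α - (1/11))^2*f(α) = (-27*α**2/10 + 39*α/11 - 2/39)/(α**2 + α/5 + 2).
Order-2 pole: residue = g'(a); g'(1/11) = 58003099/39079976, so the residue is 58003099/39079976.
List the singular points by increasing real part (a conjugate pair: the negative imaginary part first).

Radius of convergence at 0: 1/11.
At (-1/10) - ((1/10)*sqrt(199))*i: a pole of order 1; residue (-58003099/78159952) - ((3641573243/46661491344)*sqrt(199))*i.
At (-1/10) + ((1/10)*sqrt(199))*i: a pole of order 1; residue (-58003099/78159952) + ((3641573243/46661491344)*sqrt(199))*i.
At 1/11: a pole of order 2; residue 58003099/39079976.


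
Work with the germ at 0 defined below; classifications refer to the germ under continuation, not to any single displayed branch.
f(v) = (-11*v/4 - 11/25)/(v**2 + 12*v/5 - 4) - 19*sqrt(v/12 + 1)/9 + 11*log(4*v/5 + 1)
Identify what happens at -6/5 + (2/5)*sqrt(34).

The point is a pole of order 1.

The denominator factor v**2 + 12*v/5 - 4 vanishes at -6/5 + (2/5)*sqrt(34) and appears to the power 1; the numerator there equals 143/50 - (11/10)*sqrt(34), nonzero, and no other factor vanishes.
The branch terms are analytic at this point.
Hence a pole whose order is the multiplicity, 1.


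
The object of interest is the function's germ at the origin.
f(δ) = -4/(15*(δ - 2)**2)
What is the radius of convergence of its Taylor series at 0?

Denominator factor (δ - 2)^2: pole of order 2 at 2, modulus 2.
The radius of convergence is the smallest modulus among the singular points: 2.

The radius of convergence is 2.


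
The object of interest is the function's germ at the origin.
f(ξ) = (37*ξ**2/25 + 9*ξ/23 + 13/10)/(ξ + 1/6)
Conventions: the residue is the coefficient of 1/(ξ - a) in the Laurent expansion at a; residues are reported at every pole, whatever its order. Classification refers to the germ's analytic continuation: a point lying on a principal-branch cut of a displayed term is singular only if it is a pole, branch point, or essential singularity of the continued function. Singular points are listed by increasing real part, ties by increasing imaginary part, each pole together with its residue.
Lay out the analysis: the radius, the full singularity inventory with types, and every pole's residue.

Denominator factor (ξ + 1/6): pole of order 1 at -1/6, modulus 1/6.
The radius of convergence is the smallest modulus among the singular points: 1/6.
At the order-1 pole -1/6 set g(ξ) = (ξ - (-1/6))*f(ξ) = 37*ξ**2/25 + 9*ξ/23 + 13/10.
Simple pole: residue = g(a) at a = -1/6, which is 26411/20700.

Radius of convergence at 0: 1/6.
At -1/6: a pole of order 1; residue 26411/20700.


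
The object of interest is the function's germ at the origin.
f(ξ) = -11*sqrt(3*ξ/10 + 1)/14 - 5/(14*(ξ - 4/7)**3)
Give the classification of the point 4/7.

The point is a pole of order 3.

The denominator factor ξ - 4/7 vanishes at 4/7 and appears to the power 3; the numerator there equals -5/14, nonzero, and no other factor vanishes.
The branch terms are analytic at this point.
Hence a pole whose order is the multiplicity, 3.


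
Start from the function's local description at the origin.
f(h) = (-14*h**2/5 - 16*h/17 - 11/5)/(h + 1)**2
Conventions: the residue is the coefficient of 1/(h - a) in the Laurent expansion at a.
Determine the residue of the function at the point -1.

At the order-2 pole -1 set g(h) = (h - (-1))^2*f(h) = -14*h**2/5 - 16*h/17 - 11/5.
Order-2 pole: residue = g'(a); g'(-1) = 396/85, so the residue is 396/85.

The residue is 396/85.


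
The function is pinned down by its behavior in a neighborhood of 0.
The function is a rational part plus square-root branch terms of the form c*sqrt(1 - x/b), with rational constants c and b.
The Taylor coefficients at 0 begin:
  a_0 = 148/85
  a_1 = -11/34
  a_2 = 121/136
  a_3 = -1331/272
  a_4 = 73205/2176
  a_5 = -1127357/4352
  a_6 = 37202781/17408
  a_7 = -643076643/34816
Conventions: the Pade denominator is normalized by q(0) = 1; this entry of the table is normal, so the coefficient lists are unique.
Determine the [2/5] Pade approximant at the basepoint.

Taylor coefficients needed (read off): a_0 = 148/85, a_1 = -11/34, a_2 = 121/136, a_3 = -1331/272, a_4 = 73205/2176, a_5 = -1127357/4352, a_6 = 37202781/17408, a_7 = -643076643/34816.
Write the denominator as Q(x) = 1 + q1*x + q2*x^2 + q3*x^3 + q4*x^4 + q5*x^5. Requiring Q*f - P = O(x^8) with deg P <= 2 kills the coefficients of x^3..x^7 in Q*f:
  x^3: a_3 + q1*a_2 + q2*a_1 + q3*a_0 = 0, i.e. -1331/272 + (121/136)*q1 + (-11/34)*q2 + (148/85)*q3 = 0.
  x^4: a_4 + q1*a_3 + q2*a_2 + q3*a_1 + q4*a_0 = 0, i.e. 73205/2176 + (-1331/272)*q1 + (121/136)*q2 + (-11/34)*q3 + (148/85)*q4 = 0.
  x^5: a_5 + q1*a_4 + q2*a_3 + q3*a_2 + q4*a_1 + q5*a_0 = 0, i.e. -1127357/4352 + (73205/2176)*q1 + (-1331/272)*q2 + (121/136)*q3 + (-11/34)*q4 + (148/85)*q5 = 0.
  x^6: a_6 + q1*a_5 + q2*a_4 + q3*a_3 + q4*a_2 + q5*a_1 = 0, i.e. 37202781/17408 + (-1127357/4352)*q1 + (73205/2176)*q2 + (-1331/272)*q3 + (121/136)*q4 + (-11/34)*q5 = 0.
  x^7: a_7 + q1*a_6 + q2*a_5 + q3*a_4 + q4*a_3 + q5*a_2 = 0, i.e. -643076643/34816 + (37202781/17408)*q1 + (-1127357/4352)*q2 + (73205/2176)*q3 + (-1331/272)*q4 + (121/136)*q5 = 0.
Solving this linear system: q1 = 11839542/826091, q2 = 157137739/3304364, q3 = 228565975/52869824, q4 = -536958675/211479296, q5 = 2390802095/845917184.
The numerator is Q*f truncated at degree 2: P0 = a_0 = 148/85; P1 = a_1 + q1*a_0 = 3459069427/140435470; P2 = a_2 + q1*a_1 + q2*a_0 = 44407856559/561741880.

The Pade approximant has numerator coefficients [148/85, 3459069427/140435470, 44407856559/561741880]; denominator coefficients [1, 11839542/826091, 157137739/3304364, 228565975/52869824, -536958675/211479296, 2390802095/845917184].


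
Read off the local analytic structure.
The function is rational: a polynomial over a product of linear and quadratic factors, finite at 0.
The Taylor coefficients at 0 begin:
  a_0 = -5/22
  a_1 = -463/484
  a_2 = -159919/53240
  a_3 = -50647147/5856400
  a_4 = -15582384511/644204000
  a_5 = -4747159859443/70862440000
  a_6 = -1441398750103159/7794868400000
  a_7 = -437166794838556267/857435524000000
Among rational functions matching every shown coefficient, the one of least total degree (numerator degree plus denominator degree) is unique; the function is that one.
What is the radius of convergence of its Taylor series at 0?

No rational of total degree below 3 reproduces all 8 coefficients; solving the [0/3] Pade equations on them gives f(τ) = 1/(6*(τ - 11/10)*(τ**2 - 11*τ/5 + 2/3)), whose expansion matches every shown term.
Denominator factor (τ**2 - 11*τ/5 + 2/3): discriminant 163/75, real irrational roots 11/10 + (1/30)*sqrt(489) and 11/10 - (1/30)*sqrt(489); poles of order 1, moduli 11/10 + (1/30)*sqrt(489) and 11/10 - (1/30)*sqrt(489).
Denominator factor (τ - 11/10): pole of order 1 at 11/10, modulus 11/10.
The radius of convergence is the smallest modulus among the singular points: 11/10 - (1/30)*sqrt(489).

The radius of convergence is 11/10 - (1/30)*sqrt(489).


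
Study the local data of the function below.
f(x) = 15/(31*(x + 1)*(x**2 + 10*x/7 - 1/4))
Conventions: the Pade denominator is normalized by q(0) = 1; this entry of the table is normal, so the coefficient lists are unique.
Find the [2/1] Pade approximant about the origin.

Taylor coefficients needed (expand at 0): a_0 = -60/31, a_1 = -1980/217, a_2 = -93900/1519, a_3 = -4123500/10633.
Write the denominator as Q(x) = 1 + q1*x. Requiring Q*f - P = O(x^4) with deg P <= 2 kills the coefficients of x^3..x^3 in Q*f:
  x^3: a_3 + q1*a_2 = 0, i.e. -4123500/10633 + (-93900/1519)*q1 = 0.
Solving this linear system: q1 = -13745/2191.
The numerator is Q*f truncated at degree 2: P0 = a_0 = -60/31; P1 = a_1 + q1*a_0 = 29280/9703; P2 = a_2 + q1*a_1 = -44400/9703.

The Pade approximant has numerator coefficients [-60/31, 29280/9703, -44400/9703]; denominator coefficients [1, -13745/2191].


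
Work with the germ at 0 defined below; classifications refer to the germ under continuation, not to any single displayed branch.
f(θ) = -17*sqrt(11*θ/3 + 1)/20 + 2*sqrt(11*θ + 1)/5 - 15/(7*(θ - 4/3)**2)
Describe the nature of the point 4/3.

The point is a pole of order 2.

The denominator factor θ - 4/3 vanishes at 4/3 and appears to the power 2; the numerator there equals -15/7, nonzero, and no other factor vanishes.
The branch terms are analytic at this point.
Hence a pole whose order is the multiplicity, 2.


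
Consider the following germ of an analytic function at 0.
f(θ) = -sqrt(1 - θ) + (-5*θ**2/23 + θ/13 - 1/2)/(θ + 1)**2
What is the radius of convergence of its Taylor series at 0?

Denominator factor (θ + 1)^2: pole of order 2 at -1, modulus 1.
Branch term (-1)*sqrt(1 - θ/(1)): its argument vanishes at θ = 1, a square-root branch point, modulus 1.
The radius of convergence is the smallest modulus among the singular points: 1.

The radius of convergence is 1.


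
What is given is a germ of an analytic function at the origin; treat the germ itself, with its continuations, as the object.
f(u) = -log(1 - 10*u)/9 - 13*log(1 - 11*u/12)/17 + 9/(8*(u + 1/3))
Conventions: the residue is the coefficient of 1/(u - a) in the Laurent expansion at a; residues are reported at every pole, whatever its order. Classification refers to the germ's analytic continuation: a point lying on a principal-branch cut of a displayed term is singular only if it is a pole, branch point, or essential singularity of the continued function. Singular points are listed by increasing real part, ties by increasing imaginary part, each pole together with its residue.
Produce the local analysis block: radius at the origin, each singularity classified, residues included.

Denominator factor (u + 1/3): pole of order 1 at -1/3, modulus 1/3.
Branch term (-13/17)*log(1 - u/(12/11)): its argument vanishes at u = 12/11, a logarithmic branch point, modulus 12/11.
Branch term (-1/9)*log(1 - u/(1/10)): its argument vanishes at u = 1/10, a logarithmic branch point, modulus 1/10.
The radius of convergence is the smallest modulus among the singular points: 1/10.
The branch terms are analytic at -1/3 and contribute nothing to the residue; only the rational part matters.
At the order-1 pole -1/3 set g(u) = (u - (-1/3))*(rational part) = 9/8.
Simple pole: residue = g(a) at a = -1/3, which is 9/8.
List the singular points by increasing real part (a conjugate pair: the negative imaginary part first).

Radius of convergence at 0: 1/10.
At -1/3: a pole of order 1; residue 9/8.
At 1/10: a logarithmic branch point.
At 12/11: a logarithmic branch point.


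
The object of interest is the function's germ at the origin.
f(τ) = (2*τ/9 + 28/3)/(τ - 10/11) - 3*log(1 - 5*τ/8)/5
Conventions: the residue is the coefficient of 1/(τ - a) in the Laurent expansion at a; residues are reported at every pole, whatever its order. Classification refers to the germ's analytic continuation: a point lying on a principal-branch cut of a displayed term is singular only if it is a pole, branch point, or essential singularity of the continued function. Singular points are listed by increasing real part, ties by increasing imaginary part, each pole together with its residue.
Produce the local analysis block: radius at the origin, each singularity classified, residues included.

Radius of convergence at 0: 10/11.
At 10/11: a pole of order 1; residue 944/99.
At 8/5: a logarithmic branch point.

Denominator factor (τ - 10/11): pole of order 1 at 10/11, modulus 10/11.
Branch term (-3/5)*log(1 - τ/(8/5)): its argument vanishes at τ = 8/5, a logarithmic branch point, modulus 8/5.
The radius of convergence is the smallest modulus among the singular points: 10/11.
The branch term is analytic at 10/11 and contributes nothing to the residue; only the rational part matters.
At the order-1 pole 10/11 set g(τ) = (τ - (10/11))*(rational part) = 2*τ/9 + 28/3.
Simple pole: residue = g(a) at a = 10/11, which is 944/99.
List the singular points by increasing real part (a conjugate pair: the negative imaginary part first).


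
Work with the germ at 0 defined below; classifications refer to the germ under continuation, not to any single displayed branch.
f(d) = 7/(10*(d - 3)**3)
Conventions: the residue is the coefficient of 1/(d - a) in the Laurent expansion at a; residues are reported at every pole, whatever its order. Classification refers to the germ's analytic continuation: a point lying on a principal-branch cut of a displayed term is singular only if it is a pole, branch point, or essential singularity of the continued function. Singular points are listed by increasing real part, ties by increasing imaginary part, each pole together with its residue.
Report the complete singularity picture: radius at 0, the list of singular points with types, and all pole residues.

Radius of convergence at 0: 3.
At 3: a pole of order 3; residue 0.

Denominator factor (d - 3)^3: pole of order 3 at 3, modulus 3.
The radius of convergence is the smallest modulus among the singular points: 3.
At the order-3 pole 3 set g(d) = (d - (3))^3*f(d) = 7/10.
Order-3 pole: residue = g''(a)/2; g''(3) = 0, so the residue is 0.


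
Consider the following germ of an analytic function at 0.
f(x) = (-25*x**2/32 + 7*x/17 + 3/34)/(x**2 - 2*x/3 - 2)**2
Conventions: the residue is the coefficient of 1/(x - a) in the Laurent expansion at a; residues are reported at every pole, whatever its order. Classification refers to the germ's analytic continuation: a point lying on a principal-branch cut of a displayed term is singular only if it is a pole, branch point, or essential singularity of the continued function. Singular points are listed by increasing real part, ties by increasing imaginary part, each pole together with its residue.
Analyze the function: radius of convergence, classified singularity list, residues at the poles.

Denominator factor (x**2 - 2*x/3 - 2)^2: discriminant 76/9, real irrational roots 1/3 + (1/3)*sqrt(19) and 1/3 - (1/3)*sqrt(19); poles of order 2, moduli 1/3 + (1/3)*sqrt(19) and -1/3 + (1/3)*sqrt(19).
The radius of convergence is the smallest modulus among the singular points: -1/3 + (1/3)*sqrt(19).
The factor x**2 - 2*x/3 - 2 splits as (x - a)(x - a') with a = 1/3 - (1/3)*sqrt(19), a' = 1/3 + (1/3)*sqrt(19). At the order-2 pole a set g(x) = (x - a)^2*f(x) = [-25*x**2/32 + 7*x/17 + 3/34] / (x - a')^2.
Order-2 pole: residue = g'(a); g'(1/3 - (1/3)*sqrt(19)) = (13131/392768)*sqrt(19), so the residue is (13131/392768)*sqrt(19).
The factor x**2 - 2*x/3 - 2 splits as (x - a)(x - a') with a = 1/3 + (1/3)*sqrt(19), a' = 1/3 - (1/3)*sqrt(19). At the order-2 pole a set g(x) = (x - a)^2*f(x) = [-25*x**2/32 + 7*x/17 + 3/34] / (x - a')^2.
Order-2 pole: residue = g'(a); g'(1/3 + (1/3)*sqrt(19)) = -(13131/392768)*sqrt(19), so the residue is -(13131/392768)*sqrt(19).
List the singular points by increasing real part (a conjugate pair: the negative imaginary part first).

Radius of convergence at 0: -1/3 + (1/3)*sqrt(19).
At 1/3 - (1/3)*sqrt(19): a pole of order 2; residue (13131/392768)*sqrt(19).
At 1/3 + (1/3)*sqrt(19): a pole of order 2; residue -(13131/392768)*sqrt(19).


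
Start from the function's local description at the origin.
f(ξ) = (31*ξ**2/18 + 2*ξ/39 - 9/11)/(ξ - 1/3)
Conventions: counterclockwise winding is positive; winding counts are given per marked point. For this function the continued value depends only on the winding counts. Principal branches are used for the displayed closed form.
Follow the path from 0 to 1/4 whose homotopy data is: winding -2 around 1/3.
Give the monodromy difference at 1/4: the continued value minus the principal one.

The function is rational, hence single-valued: continuing it around any pole returns the same value, so the difference is 0.

Continued minus principal equals 0.


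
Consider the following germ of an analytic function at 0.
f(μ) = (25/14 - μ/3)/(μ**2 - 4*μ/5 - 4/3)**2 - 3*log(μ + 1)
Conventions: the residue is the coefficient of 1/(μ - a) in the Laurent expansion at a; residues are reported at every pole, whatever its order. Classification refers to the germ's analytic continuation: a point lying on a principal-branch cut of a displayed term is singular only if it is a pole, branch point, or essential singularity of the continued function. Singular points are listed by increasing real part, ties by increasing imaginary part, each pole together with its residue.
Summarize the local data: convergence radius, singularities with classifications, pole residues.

Denominator factor (μ**2 - 4*μ/5 - 4/3)^2: discriminant 448/75, real irrational roots 2/5 + (4/15)*sqrt(21) and 2/5 - (4/15)*sqrt(21); poles of order 2, moduli 2/5 + (4/15)*sqrt(21) and -2/5 + (4/15)*sqrt(21).
Branch term (-3)*log(1 - μ/(-1)): its argument vanishes at μ = -1, a logarithmic branch point, modulus 1.
The radius of convergence is the smallest modulus among the singular points: -2/5 + (4/15)*sqrt(21).
The branch term is analytic at 2/5 - (4/15)*sqrt(21) and contributes nothing to the residue; only the rational part matters.
The factor μ**2 - 4*μ/5 - 4/3 splits as (μ - a)(μ - a') with a = 2/5 - (4/15)*sqrt(21), a' = 2/5 + (4/15)*sqrt(21). At the order-2 pole a set g(μ) = (μ - a)^2*(rational part) = [25/14 - μ/3] / (μ - a')^2.
Order-2 pole: residue = g'(a); g'(2/5 - (4/15)*sqrt(21)) = (8675/175616)*sqrt(21), so the residue is (8675/175616)*sqrt(21).
The branch term is analytic at 2/5 + (4/15)*sqrt(21) and contributes nothing to the residue; only the rational part matters.
The factor μ**2 - 4*μ/5 - 4/3 splits as (μ - a)(μ - a') with a = 2/5 + (4/15)*sqrt(21), a' = 2/5 - (4/15)*sqrt(21). At the order-2 pole a set g(μ) = (μ - a)^2*(rational part) = [25/14 - μ/3] / (μ - a')^2.
Order-2 pole: residue = g'(a); g'(2/5 + (4/15)*sqrt(21)) = -(8675/175616)*sqrt(21), so the residue is -(8675/175616)*sqrt(21).
List the singular points by increasing real part (a conjugate pair: the negative imaginary part first).

Radius of convergence at 0: -2/5 + (4/15)*sqrt(21).
At -1: a logarithmic branch point.
At 2/5 - (4/15)*sqrt(21): a pole of order 2; residue (8675/175616)*sqrt(21).
At 2/5 + (4/15)*sqrt(21): a pole of order 2; residue -(8675/175616)*sqrt(21).


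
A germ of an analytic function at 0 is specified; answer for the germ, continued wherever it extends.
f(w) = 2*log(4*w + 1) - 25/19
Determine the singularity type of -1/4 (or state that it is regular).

The term (2)*log(1 - w/(-1/4)) has argument 1 - -1/4/(-1/4) = 0 at -1/4: a logarithmic (infinitely-sheeted) branch point; the remaining terms are analytic or single-valued there.

The point is a logarithmic branch point.


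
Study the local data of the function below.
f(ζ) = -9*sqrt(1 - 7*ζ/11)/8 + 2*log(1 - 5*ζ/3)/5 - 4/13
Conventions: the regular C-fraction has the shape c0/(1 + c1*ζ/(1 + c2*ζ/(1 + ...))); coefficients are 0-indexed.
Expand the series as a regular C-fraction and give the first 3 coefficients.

The regular C-fraction coefficients are [-149/104, -2119/9834, -4487105/3205884].

Taylor coefficients (expand at 0): a_0 = -149/104, a_1 = -163/528, a_2 = -34751/69696.
c0 = a_0 = -149/104. Peel one level at a time: if S = 1 + c*ζ/S' with S'(0) = 1, then c is the ζ-coefficient of S and S' = c*ζ/(S - 1).
S_1 = c0/f = 1 + (-2119/9834)*ζ + (-58332365/193415112)*ζ^2 + ...; c1 = -2119/9834.
S_2 = c1*ζ/(S_1 - 1) = 1 + (-4487105/3205884)*ζ + ...; c2 = -4487105/3205884.


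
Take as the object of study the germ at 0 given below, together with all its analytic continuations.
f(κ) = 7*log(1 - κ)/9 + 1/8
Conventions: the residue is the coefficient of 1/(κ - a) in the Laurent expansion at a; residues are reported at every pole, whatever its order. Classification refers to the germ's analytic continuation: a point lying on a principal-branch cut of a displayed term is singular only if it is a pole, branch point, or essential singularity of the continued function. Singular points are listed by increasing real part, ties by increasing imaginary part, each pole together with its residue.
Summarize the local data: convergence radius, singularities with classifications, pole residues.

Radius of convergence at 0: 1.
At 1: a logarithmic branch point.

Branch term (7/9)*log(1 - κ/(1)): its argument vanishes at κ = 1, a logarithmic branch point, modulus 1.
The radius of convergence is the smallest modulus among the singular points: 1.


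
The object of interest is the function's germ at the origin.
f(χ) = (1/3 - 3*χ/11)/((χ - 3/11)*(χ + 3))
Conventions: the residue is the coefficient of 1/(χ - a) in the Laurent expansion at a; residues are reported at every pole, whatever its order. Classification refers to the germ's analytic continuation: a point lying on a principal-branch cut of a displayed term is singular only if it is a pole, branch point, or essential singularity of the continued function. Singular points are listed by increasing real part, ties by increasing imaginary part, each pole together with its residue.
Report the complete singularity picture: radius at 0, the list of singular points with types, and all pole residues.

Denominator factor (χ + 3): pole of order 1 at -3, modulus 3.
Denominator factor (χ - 3/11): pole of order 1 at 3/11, modulus 3/11.
The radius of convergence is the smallest modulus among the singular points: 3/11.
At the order-1 pole -3 set g(χ) = (χ - (-3))*f(χ) = (1/3 - 3*χ/11)/(χ - 3/11).
Simple pole: residue = g(a) at a = -3, which is -19/54.
At the order-1 pole 3/11 set g(χ) = (χ - (3/11))*f(χ) = (1/3 - 3*χ/11)/(χ + 3).
Simple pole: residue = g(a) at a = 3/11, which is 47/594.
List the singular points by increasing real part (a conjugate pair: the negative imaginary part first).

Radius of convergence at 0: 3/11.
At -3: a pole of order 1; residue -19/54.
At 3/11: a pole of order 1; residue 47/594.


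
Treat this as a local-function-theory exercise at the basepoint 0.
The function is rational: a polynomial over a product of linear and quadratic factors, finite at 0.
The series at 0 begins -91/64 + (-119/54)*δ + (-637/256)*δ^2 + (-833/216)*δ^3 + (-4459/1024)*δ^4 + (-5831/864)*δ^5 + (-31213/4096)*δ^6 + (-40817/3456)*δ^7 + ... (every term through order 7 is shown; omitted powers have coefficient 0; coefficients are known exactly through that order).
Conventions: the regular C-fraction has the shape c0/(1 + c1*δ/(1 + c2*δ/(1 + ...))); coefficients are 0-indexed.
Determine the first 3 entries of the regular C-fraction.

The regular C-fraction coefficients are [-91/64, -544/351, 321337/763776].

Taylor coefficients (read off): a_0 = -91/64, a_1 = -119/54, a_2 = -637/256.
c0 = a_0 = -91/64. Peel one level at a time: if S = 1 + c*δ/S' with S'(0) = 1, then c is the δ-coefficient of S and S' = c*δ/(S - 1).
S_1 = c0/f = 1 + (-544/351)*δ + (321337/492804)*δ^2 + ...; c1 = -544/351.
S_2 = c1*δ/(S_1 - 1) = 1 + (321337/763776)*δ + ...; c2 = 321337/763776.


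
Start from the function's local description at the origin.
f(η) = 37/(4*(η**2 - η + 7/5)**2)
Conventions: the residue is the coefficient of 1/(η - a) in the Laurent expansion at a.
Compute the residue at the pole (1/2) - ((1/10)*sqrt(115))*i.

The factor η**2 - η + 7/5 splits as (η - a)(η - a') with a = (1/2) - ((1/10)*sqrt(115))*i, a' = (1/2) + ((1/10)*sqrt(115))*i. At the order-2 pole a set g(η) = (η - a)^2*f(η) = [37/4] / (η - a')^2.
Order-2 pole: residue = g'(a); g'((1/2) - ((1/10)*sqrt(115))*i) = ((185/1058)*sqrt(115))*i, so the residue is ((185/1058)*sqrt(115))*i.

The residue is ((185/1058)*sqrt(115))*i.


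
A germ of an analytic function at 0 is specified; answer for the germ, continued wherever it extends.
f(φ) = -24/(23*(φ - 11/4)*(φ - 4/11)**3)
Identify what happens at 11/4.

The denominator factor φ - 11/4 vanishes at 11/4 and appears to the power 1; the numerator there equals -24/23, nonzero, and no other factor vanishes.
Hence a pole whose order is the multiplicity, 1.

The point is a pole of order 1.


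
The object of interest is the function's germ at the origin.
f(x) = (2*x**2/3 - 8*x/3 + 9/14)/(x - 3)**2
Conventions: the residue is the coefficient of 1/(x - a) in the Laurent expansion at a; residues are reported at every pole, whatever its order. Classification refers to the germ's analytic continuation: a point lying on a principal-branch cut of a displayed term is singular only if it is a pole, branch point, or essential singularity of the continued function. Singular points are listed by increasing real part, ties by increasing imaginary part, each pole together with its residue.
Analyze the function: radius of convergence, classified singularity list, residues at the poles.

Radius of convergence at 0: 3.
At 3: a pole of order 2; residue 4/3.

Denominator factor (x - 3)^2: pole of order 2 at 3, modulus 3.
The radius of convergence is the smallest modulus among the singular points: 3.
At the order-2 pole 3 set g(x) = (x - (3))^2*f(x) = 2*x**2/3 - 8*x/3 + 9/14.
Order-2 pole: residue = g'(a); g'(3) = 4/3, so the residue is 4/3.


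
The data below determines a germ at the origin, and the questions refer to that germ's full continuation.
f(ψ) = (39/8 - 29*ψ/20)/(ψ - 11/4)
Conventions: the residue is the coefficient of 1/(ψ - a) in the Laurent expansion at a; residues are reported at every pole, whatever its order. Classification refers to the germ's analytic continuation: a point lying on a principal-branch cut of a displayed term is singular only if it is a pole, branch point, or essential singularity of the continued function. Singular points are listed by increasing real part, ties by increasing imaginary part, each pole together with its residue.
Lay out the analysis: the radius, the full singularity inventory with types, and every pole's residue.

Denominator factor (ψ - 11/4): pole of order 1 at 11/4, modulus 11/4.
The radius of convergence is the smallest modulus among the singular points: 11/4.
At the order-1 pole 11/4 set g(ψ) = (ψ - (11/4))*f(ψ) = 39/8 - 29*ψ/20.
Simple pole: residue = g(a) at a = 11/4, which is 71/80.

Radius of convergence at 0: 11/4.
At 11/4: a pole of order 1; residue 71/80.
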